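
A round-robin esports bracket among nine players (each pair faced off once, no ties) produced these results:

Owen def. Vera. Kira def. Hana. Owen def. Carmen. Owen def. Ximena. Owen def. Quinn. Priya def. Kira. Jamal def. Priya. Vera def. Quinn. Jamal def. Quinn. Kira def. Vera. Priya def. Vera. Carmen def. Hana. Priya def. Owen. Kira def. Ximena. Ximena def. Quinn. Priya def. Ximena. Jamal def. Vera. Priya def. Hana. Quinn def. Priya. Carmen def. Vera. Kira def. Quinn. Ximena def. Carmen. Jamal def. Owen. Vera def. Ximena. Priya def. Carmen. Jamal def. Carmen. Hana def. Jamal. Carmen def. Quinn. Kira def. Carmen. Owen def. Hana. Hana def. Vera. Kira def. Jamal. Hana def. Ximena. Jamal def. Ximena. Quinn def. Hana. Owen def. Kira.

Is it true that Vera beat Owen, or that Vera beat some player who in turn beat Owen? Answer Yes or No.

Vera did not beat Owen directly.
Vera beat Quinn, Ximena, but each of them lost to Owen. No two-step path.

No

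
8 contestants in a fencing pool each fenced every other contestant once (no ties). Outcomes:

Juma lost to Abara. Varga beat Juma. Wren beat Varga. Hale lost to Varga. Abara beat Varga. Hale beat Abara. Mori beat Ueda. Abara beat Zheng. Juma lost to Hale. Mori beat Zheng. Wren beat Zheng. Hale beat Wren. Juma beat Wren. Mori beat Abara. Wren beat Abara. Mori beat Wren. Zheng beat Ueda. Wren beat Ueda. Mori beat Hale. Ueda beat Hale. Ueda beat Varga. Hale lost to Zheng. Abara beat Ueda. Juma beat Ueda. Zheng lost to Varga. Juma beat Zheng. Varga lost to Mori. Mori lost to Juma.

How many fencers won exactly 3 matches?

2

Win totals: Abara 4, Juma 4, Hale 3, Varga 3, Ueda 2, Wren 4, Zheng 2, Mori 6.
Exactly 3: Hale, Varga — 2 fencers.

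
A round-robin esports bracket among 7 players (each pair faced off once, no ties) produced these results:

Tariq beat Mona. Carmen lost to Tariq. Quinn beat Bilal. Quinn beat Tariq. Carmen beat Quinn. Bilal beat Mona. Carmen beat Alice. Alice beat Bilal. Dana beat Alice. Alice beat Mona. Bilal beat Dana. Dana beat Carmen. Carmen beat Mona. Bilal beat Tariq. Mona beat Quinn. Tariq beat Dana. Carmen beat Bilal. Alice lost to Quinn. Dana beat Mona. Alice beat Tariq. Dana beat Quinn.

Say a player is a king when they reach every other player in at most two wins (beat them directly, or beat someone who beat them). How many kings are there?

Dana reaches everyone (king).
Alice reaches everyone (king).
Bilal reaches everyone (king).
Mona cannot reach Dana, Carmen in two steps.
Carmen reaches everyone (king).
Tariq reaches everyone (king).
Quinn reaches everyone (king).
Kings: Dana, Alice, Bilal, Carmen, Tariq, Quinn — 6.

6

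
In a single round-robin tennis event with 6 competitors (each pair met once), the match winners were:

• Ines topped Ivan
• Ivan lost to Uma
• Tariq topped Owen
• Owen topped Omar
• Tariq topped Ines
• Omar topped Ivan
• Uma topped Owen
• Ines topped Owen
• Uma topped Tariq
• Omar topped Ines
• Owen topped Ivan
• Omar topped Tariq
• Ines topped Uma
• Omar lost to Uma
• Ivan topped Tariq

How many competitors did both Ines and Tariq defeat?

1

Ines beat: Uma, Owen, Ivan.
Tariq beat: Owen, Ines.
Both beat: Owen — 1.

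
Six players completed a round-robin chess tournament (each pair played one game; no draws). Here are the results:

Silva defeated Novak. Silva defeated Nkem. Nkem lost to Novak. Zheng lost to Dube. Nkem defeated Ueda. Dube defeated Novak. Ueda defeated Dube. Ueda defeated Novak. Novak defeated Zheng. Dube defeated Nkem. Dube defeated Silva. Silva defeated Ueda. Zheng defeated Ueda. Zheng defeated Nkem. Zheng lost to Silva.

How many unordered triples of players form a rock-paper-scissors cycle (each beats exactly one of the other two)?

Win totals: Nkem 1, Novak 2, Zheng 2, Silva 4, Ueda 2, Dube 4.
A player with w wins dominates both others in C(w,2) triples; summing gives 0 + 1 + 1 + 6 + 1 + 6 = 15 transitive triples.
Total triples C(6,3) = 20, so cyclic triples = 20 − 15 = 5.

5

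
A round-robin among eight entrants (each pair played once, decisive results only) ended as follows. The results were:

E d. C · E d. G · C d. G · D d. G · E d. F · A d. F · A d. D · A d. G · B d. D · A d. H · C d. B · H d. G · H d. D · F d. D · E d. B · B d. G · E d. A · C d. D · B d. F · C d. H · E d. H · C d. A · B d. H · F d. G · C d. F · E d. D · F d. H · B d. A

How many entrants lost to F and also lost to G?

F beat: D, G, H.
G beat: no one.
No one was beaten by both.

0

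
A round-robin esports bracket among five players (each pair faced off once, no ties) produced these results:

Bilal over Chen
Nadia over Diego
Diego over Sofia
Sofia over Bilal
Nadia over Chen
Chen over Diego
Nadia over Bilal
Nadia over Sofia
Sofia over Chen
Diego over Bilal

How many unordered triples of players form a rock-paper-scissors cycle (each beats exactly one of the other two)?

Of the C(5,3) = 10 triples, the cyclic ones are: {Diego, Chen, Sofia}; {Diego, Chen, Bilal}.
That is 2.

2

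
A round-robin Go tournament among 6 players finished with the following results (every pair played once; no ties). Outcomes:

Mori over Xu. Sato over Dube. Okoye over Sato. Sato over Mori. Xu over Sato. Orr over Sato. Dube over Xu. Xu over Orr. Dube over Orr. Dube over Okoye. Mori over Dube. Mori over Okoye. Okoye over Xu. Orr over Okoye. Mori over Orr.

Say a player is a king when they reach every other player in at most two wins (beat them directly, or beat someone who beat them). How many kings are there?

Mori reaches everyone (king).
Xu reaches everyone (king).
Orr reaches everyone (king).
Dube cannot reach Mori in two steps.
Sato reaches everyone (king).
Okoye reaches everyone (king).
Kings: Mori, Xu, Orr, Sato, Okoye — 5.

5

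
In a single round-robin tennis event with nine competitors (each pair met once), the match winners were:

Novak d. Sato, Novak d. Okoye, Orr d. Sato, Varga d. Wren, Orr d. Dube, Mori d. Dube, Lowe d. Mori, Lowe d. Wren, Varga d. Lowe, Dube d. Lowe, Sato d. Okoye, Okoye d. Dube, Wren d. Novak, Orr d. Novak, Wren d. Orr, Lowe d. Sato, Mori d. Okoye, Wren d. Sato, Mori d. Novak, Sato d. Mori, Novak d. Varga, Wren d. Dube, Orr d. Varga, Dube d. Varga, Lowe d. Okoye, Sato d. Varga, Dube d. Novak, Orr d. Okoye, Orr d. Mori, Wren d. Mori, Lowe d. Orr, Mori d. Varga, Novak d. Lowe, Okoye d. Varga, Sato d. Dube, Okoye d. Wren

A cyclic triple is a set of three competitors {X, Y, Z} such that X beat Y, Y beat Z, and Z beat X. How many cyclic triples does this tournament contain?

24

Win totals: Wren 5, Mori 4, Dube 3, Sato 4, Varga 2, Okoye 3, Lowe 5, Orr 6, Novak 4.
A competitor with w wins dominates both others in C(w,2) triples; summing gives 10 + 6 + 3 + 6 + 1 + 3 + 10 + 15 + 6 = 60 transitive triples.
Total triples C(9,3) = 84, so cyclic triples = 84 − 60 = 24.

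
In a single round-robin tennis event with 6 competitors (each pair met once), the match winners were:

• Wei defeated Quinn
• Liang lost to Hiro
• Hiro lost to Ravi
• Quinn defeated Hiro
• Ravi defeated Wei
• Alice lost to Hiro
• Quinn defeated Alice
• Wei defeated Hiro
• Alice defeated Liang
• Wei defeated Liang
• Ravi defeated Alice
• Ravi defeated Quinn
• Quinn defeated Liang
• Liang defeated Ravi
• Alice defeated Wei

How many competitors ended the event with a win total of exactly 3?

Win totals: Alice 2, Wei 3, Quinn 3, Liang 1, Hiro 2, Ravi 4.
Exactly 3: Wei, Quinn — 2 competitors.

2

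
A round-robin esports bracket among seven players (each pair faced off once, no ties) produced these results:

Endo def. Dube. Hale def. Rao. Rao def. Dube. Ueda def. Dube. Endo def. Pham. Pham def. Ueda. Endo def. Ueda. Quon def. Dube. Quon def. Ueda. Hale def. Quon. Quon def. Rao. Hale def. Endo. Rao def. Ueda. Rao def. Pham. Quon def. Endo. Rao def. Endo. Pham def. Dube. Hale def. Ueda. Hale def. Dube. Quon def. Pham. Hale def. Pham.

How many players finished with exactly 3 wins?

Win totals: Quon 5, Endo 3, Pham 2, Rao 4, Ueda 1, Hale 6, Dube 0.
Exactly 3: Endo — 1 player.

1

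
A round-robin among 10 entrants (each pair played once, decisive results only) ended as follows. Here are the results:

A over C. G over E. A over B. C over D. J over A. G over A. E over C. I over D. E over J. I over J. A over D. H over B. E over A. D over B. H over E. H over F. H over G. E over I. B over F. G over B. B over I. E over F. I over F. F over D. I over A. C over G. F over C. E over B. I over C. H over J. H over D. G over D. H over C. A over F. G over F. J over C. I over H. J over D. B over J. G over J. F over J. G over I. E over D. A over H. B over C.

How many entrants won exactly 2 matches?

1

Win totals: A 5, B 4, C 2, D 1, E 7, F 3, G 7, H 7, I 6, J 3.
Exactly 2: C — 1 entrant.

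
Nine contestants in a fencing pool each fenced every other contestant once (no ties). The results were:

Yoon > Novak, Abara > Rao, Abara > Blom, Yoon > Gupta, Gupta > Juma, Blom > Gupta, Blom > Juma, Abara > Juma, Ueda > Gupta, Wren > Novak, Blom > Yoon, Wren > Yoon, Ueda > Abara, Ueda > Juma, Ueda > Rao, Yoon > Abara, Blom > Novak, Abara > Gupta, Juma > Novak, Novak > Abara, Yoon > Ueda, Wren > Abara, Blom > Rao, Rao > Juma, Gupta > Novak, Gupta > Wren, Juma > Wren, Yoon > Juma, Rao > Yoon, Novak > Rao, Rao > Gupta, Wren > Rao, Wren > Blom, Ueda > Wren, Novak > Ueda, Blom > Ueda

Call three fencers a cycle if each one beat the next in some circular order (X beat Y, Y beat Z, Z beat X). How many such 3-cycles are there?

23

Win totals: Yoon 5, Juma 2, Ueda 5, Blom 6, Abara 4, Gupta 3, Wren 5, Rao 3, Novak 3.
A fencer with w wins dominates both others in C(w,2) triples; summing gives 10 + 1 + 10 + 15 + 6 + 3 + 10 + 3 + 3 = 61 transitive triples.
Total triples C(9,3) = 84, so cyclic triples = 84 − 61 = 23.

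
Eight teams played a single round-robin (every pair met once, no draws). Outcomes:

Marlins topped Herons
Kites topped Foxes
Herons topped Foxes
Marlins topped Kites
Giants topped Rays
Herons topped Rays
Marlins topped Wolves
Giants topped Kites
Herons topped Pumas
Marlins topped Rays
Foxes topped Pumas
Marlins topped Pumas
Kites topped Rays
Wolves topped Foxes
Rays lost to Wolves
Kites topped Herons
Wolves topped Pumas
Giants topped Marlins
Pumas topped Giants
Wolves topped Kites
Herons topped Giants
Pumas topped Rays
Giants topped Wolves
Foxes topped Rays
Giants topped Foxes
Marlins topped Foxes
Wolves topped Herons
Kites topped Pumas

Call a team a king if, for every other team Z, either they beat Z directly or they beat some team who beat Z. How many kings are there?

Wolves cannot reach Marlins in two steps.
Kites cannot reach Wolves, Marlins in two steps.
Giants reaches everyone (king).
Pumas cannot reach Herons in two steps.
Marlins reaches everyone (king).
Herons reaches everyone (king).
Rays cannot reach Wolves, Kites, Giants, Pumas, Marlins, Herons, Foxes in two steps.
Foxes cannot reach Wolves, Kites, Marlins, Herons in two steps.
Kings: Giants, Marlins, Herons — 3.

3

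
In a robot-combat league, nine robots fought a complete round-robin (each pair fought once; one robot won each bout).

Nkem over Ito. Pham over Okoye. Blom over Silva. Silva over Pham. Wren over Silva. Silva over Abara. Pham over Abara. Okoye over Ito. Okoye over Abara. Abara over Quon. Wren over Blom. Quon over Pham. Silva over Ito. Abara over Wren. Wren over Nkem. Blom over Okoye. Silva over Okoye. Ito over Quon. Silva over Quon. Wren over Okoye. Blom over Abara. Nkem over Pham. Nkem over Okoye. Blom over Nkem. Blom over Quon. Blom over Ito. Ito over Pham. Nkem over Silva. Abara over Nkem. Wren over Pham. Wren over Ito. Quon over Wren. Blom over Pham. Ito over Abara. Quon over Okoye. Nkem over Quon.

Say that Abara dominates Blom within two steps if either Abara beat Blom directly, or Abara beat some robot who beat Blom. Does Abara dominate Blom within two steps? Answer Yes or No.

Yes

Abara did not beat Blom directly.
Abara beat Nkem, Wren, Quon. Of those, Wren beat Blom.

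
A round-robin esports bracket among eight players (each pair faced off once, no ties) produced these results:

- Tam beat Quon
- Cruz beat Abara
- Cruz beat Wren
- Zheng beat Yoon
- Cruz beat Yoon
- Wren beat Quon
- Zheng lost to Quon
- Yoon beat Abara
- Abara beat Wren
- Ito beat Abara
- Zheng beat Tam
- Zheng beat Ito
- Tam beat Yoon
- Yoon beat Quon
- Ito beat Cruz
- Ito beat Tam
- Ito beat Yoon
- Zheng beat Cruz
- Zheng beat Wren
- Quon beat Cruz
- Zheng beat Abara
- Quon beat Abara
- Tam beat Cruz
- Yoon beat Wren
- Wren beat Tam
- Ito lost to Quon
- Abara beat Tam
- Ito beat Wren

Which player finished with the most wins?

Win totals: Abara 2, Yoon 3, Wren 2, Tam 3, Cruz 3, Zheng 6, Ito 5, Quon 4.
Zheng leads with 6 wins (next highest: 5).

Zheng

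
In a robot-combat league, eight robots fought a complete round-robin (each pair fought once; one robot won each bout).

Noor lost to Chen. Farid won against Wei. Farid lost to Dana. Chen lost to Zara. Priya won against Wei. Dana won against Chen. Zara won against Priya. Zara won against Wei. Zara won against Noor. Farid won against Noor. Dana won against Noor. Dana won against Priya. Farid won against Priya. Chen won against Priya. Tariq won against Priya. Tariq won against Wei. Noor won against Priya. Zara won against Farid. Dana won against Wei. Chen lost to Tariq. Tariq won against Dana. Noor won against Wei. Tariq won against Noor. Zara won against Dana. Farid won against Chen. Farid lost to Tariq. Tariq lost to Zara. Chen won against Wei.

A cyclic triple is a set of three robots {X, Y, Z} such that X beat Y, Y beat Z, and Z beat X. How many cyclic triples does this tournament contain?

0

Win totals: Noor 2, Zara 7, Tariq 6, Chen 3, Priya 1, Farid 4, Dana 5, Wei 0.
A robot with w wins dominates both others in C(w,2) triples; summing gives 1 + 21 + 15 + 3 + 0 + 6 + 10 + 0 = 56 transitive triples.
Total triples C(8,3) = 56, so cyclic triples = 56 − 56 = 0.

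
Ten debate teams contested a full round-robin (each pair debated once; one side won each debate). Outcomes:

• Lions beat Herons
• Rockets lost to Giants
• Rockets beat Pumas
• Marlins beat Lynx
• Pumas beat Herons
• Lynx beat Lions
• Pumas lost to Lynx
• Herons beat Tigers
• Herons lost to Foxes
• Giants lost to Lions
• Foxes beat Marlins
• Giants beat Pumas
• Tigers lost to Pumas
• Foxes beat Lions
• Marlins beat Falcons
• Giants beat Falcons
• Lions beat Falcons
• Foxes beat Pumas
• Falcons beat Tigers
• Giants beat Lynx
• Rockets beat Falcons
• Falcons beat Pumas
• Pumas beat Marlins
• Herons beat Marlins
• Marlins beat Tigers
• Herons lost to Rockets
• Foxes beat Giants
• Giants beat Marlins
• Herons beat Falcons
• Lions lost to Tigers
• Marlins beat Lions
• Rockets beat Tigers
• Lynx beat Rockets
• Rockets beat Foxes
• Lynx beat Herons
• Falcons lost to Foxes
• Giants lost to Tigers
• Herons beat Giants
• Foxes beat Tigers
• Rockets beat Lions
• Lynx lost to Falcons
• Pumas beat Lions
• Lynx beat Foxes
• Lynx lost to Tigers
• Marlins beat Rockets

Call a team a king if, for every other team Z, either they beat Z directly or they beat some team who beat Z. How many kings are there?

Marlins reaches everyone (king).
Giants reaches everyone (king).
Herons cannot reach Foxes in two steps.
Pumas cannot reach Foxes in two steps.
Lions cannot reach Foxes in two steps.
Falcons reaches everyone (king).
Rockets reaches everyone (king).
Lynx reaches everyone (king).
Foxes reaches everyone (king).
Tigers reaches everyone (king).
Kings: Marlins, Giants, Falcons, Rockets, Lynx, Foxes, Tigers — 7.

7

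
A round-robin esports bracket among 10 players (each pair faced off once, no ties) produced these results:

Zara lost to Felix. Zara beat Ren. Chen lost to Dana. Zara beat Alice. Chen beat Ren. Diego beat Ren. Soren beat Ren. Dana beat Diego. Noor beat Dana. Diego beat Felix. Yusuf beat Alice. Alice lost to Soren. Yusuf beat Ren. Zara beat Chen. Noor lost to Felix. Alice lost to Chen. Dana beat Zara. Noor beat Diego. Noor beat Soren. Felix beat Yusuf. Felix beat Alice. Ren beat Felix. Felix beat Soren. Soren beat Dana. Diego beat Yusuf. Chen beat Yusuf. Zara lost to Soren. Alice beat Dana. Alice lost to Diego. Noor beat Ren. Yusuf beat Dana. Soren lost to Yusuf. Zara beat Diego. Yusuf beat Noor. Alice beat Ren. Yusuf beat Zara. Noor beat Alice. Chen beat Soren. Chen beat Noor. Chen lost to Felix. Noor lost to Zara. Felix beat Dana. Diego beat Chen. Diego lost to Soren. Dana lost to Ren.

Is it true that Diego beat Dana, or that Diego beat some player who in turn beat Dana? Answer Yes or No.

Diego did not beat Dana directly.
Diego beat Yusuf, Alice, Ren, Felix, Chen. Of those, Yusuf beat Dana.

Yes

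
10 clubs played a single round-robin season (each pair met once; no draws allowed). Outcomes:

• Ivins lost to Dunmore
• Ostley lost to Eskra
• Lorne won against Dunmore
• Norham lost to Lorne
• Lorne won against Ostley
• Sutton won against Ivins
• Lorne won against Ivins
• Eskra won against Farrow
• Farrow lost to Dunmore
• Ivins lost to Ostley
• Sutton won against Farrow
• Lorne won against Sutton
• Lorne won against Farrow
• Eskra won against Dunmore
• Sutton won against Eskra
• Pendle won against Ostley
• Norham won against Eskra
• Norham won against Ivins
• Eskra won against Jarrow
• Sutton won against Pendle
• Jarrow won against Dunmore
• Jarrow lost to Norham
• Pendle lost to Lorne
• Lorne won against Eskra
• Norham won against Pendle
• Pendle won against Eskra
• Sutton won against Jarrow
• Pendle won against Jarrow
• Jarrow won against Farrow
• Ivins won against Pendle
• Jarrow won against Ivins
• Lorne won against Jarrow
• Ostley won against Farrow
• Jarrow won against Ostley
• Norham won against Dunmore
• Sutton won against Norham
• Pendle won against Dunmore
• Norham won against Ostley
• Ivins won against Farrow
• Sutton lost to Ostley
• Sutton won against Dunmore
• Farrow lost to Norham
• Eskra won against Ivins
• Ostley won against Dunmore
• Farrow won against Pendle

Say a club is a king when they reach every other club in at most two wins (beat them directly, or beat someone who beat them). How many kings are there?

Farrow cannot reach Ivins, Sutton, Lorne, Norham in two steps.
Ivins cannot reach Sutton, Lorne, Norham in two steps.
Eskra cannot reach Lorne, Norham in two steps.
Jarrow cannot reach Eskra, Lorne, Norham in two steps.
Sutton cannot reach Lorne in two steps.
Pendle cannot reach Lorne, Norham in two steps.
Dunmore cannot reach Eskra, Jarrow, Sutton, Lorne, Norham, Ostley in two steps.
Lorne reaches everyone (king).
Norham cannot reach Lorne in two steps.
Ostley cannot reach Lorne in two steps.
Kings: Lorne — 1.

1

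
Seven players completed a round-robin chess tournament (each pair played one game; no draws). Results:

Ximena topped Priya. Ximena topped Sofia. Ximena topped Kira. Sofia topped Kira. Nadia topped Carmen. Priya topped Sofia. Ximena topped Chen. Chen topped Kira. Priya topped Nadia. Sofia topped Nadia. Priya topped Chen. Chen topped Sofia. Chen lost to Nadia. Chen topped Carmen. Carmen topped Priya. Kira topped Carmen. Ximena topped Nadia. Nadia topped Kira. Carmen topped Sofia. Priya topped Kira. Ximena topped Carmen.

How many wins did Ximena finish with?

Ximena's results: beat Sofia, Nadia, Chen, Kira, Carmen, Priya; lost to no one.
That is 6 wins.

6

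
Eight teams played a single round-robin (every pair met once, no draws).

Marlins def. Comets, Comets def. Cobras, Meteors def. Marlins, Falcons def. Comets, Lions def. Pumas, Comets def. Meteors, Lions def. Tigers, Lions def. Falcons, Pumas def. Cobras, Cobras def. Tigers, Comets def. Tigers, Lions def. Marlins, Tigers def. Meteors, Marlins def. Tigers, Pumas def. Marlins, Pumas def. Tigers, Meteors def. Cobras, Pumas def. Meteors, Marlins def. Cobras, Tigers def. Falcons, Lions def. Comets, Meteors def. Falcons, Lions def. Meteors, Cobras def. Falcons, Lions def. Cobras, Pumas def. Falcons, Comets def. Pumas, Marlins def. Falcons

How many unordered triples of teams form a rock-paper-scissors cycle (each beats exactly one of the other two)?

Win totals: Falcons 1, Marlins 4, Pumas 5, Comets 4, Tigers 2, Cobras 2, Meteors 3, Lions 7.
A team with w wins dominates both others in C(w,2) triples; summing gives 0 + 6 + 10 + 6 + 1 + 1 + 3 + 21 = 48 transitive triples.
Total triples C(8,3) = 56, so cyclic triples = 56 − 48 = 8.

8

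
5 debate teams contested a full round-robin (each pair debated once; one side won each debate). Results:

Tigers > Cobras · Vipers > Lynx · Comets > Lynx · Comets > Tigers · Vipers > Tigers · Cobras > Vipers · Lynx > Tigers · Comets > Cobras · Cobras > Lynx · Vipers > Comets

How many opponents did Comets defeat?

3

Comets' results: beat Lynx, Tigers, Cobras; lost to Vipers.
That is 3 wins.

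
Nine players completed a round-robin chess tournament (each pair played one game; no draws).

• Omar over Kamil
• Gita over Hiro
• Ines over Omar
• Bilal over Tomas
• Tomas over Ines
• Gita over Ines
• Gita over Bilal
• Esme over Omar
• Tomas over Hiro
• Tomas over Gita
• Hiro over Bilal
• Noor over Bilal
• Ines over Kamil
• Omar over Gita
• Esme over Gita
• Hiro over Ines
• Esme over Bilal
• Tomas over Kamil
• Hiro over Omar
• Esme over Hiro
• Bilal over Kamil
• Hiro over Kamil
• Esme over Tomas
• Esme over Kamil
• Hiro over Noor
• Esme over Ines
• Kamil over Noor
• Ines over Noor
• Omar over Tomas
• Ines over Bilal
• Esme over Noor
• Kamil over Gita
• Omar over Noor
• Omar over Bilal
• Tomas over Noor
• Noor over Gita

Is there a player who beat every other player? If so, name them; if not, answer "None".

Esme has 8 wins out of 8 opponents — a perfect record.

Esme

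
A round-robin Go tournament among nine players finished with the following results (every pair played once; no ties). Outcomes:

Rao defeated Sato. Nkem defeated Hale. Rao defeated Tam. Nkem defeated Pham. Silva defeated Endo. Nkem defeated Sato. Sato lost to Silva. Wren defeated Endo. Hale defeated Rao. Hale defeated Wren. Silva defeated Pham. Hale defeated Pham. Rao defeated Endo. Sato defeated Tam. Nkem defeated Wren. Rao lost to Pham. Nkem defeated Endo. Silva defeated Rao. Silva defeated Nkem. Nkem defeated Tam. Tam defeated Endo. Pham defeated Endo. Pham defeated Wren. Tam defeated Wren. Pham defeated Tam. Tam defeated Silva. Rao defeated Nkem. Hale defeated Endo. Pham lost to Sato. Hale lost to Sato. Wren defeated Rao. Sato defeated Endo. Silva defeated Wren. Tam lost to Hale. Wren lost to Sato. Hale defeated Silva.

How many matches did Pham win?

4

Pham's results: beat Wren, Rao, Endo, Tam; lost to Hale, Nkem, Silva, Sato.
That is 4 wins.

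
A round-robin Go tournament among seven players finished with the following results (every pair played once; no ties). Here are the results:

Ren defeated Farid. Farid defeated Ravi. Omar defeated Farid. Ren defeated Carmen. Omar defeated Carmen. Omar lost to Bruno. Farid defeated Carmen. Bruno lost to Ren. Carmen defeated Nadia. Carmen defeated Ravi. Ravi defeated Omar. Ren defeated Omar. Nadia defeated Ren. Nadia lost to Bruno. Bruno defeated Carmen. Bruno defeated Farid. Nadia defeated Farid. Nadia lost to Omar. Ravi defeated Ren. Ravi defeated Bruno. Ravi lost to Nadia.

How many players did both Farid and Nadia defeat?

Farid beat: Carmen, Ravi.
Nadia beat: Farid, Ren, Ravi.
Both beat: Ravi — 1.

1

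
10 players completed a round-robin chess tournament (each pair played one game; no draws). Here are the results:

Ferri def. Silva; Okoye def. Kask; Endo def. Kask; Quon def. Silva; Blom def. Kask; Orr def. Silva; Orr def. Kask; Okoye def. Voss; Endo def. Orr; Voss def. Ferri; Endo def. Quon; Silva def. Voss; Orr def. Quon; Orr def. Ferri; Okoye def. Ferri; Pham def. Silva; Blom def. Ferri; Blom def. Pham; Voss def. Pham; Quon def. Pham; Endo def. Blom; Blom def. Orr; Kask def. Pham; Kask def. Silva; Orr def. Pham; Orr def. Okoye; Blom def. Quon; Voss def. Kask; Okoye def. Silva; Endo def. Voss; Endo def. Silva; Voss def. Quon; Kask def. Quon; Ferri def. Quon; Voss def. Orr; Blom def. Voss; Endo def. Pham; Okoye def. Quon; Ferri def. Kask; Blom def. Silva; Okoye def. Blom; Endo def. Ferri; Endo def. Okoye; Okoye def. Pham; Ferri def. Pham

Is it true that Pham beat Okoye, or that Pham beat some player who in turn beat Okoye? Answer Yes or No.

No

Pham did not beat Okoye directly.
Pham beat Silva, but each of them lost to Okoye. No two-step path.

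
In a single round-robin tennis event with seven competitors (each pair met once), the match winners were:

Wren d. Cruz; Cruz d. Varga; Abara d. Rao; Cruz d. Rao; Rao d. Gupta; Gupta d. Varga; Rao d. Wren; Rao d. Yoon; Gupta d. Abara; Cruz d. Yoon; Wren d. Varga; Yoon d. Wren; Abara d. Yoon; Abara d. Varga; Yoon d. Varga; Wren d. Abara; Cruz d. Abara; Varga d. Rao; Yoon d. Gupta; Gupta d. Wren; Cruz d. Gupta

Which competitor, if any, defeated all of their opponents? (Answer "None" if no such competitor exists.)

None

Highest win total is Cruz with 5 (out of 6 possible).
Cruz lost to Wren, so no competitor went undefeated.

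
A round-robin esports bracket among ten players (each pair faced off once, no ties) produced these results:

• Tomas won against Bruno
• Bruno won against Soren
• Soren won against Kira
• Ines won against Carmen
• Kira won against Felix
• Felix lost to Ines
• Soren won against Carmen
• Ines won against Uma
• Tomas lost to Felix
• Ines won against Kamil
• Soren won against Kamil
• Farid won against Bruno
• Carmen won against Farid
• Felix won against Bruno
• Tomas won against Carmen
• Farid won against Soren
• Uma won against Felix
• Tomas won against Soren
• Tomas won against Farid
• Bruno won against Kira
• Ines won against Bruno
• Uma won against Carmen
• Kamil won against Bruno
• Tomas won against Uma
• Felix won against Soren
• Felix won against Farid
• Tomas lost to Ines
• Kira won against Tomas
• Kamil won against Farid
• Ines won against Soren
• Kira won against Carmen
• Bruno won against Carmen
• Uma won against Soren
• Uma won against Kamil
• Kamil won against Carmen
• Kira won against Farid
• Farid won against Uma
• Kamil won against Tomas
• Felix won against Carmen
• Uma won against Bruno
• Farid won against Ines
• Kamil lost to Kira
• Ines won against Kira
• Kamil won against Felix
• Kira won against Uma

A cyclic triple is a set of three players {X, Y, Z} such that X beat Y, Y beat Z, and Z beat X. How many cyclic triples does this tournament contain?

25

Win totals: Bruno 3, Soren 3, Felix 5, Carmen 1, Uma 5, Farid 4, Ines 8, Tomas 5, Kamil 5, Kira 6.
A player with w wins dominates both others in C(w,2) triples; summing gives 3 + 3 + 10 + 0 + 10 + 6 + 28 + 10 + 10 + 15 = 95 transitive triples.
Total triples C(10,3) = 120, so cyclic triples = 120 − 95 = 25.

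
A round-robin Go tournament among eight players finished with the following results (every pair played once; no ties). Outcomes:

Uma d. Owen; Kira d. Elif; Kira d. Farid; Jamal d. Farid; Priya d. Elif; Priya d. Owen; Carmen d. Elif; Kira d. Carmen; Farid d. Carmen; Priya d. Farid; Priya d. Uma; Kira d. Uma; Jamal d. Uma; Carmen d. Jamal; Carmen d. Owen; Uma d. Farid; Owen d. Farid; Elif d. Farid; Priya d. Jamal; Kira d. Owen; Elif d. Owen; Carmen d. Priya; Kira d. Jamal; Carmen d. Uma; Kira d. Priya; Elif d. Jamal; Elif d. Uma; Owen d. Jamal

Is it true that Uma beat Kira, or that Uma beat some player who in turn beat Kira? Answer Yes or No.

Uma did not beat Kira directly.
Uma beat Farid, Owen, but each of them lost to Kira. No two-step path.

No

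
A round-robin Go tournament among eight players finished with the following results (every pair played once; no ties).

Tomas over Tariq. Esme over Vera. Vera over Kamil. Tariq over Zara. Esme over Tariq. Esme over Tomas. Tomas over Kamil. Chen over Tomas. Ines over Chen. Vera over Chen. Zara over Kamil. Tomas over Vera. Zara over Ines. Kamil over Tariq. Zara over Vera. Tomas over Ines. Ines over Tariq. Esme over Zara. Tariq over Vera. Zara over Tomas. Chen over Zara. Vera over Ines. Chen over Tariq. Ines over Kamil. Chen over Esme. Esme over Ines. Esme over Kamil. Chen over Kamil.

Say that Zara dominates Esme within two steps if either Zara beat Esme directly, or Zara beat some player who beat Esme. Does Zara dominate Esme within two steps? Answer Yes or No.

Zara did not beat Esme directly.
Zara beat Vera, Tomas, Ines, Kamil, but each of them lost to Esme. No two-step path.

No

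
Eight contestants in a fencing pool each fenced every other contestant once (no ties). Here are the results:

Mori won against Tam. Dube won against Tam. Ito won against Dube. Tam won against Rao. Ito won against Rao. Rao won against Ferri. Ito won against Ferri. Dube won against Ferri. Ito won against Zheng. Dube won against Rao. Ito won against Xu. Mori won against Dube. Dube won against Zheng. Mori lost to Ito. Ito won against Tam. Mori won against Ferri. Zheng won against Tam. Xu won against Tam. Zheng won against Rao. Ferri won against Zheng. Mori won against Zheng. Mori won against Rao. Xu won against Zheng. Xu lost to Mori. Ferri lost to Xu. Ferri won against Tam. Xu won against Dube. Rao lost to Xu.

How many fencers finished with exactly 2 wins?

2

Win totals: Ito 7, Rao 1, Dube 4, Xu 5, Zheng 2, Tam 1, Ferri 2, Mori 6.
Exactly 2: Zheng, Ferri — 2 fencers.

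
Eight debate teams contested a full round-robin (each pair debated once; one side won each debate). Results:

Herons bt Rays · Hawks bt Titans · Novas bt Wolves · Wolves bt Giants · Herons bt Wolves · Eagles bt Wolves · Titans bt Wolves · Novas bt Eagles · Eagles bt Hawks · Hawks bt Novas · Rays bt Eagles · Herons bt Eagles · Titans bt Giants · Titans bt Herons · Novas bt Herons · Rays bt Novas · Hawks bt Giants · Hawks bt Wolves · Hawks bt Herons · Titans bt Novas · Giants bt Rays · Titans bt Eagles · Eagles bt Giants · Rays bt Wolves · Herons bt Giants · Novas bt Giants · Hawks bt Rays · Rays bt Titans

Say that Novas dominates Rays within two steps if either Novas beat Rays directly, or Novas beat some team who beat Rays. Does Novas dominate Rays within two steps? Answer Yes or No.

Yes

Novas did not beat Rays directly.
Novas beat Wolves, Giants, Eagles, Herons. Of those, Giants beat Rays.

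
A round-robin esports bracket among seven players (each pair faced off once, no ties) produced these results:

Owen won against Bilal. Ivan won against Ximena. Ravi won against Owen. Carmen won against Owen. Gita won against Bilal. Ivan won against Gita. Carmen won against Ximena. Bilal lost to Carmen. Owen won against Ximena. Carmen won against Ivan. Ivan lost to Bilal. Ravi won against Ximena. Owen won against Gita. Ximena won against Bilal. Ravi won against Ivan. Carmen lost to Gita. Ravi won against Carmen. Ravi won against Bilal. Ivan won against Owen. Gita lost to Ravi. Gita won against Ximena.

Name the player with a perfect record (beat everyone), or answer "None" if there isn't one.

Ravi

Ravi has 6 wins out of 6 opponents — a perfect record.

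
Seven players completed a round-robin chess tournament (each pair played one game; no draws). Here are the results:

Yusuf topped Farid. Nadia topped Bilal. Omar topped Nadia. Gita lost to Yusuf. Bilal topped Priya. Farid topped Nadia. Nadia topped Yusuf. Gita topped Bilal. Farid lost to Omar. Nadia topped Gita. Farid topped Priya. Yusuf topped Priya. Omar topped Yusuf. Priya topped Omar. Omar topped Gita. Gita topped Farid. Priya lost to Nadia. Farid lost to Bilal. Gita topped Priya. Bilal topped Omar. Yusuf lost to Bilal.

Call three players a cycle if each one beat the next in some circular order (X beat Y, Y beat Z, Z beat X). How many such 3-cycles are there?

10

Win totals: Bilal 4, Omar 4, Nadia 4, Yusuf 3, Gita 3, Farid 2, Priya 1.
A player with w wins dominates both others in C(w,2) triples; summing gives 6 + 6 + 6 + 3 + 3 + 1 + 0 = 25 transitive triples.
Total triples C(7,3) = 35, so cyclic triples = 35 − 25 = 10.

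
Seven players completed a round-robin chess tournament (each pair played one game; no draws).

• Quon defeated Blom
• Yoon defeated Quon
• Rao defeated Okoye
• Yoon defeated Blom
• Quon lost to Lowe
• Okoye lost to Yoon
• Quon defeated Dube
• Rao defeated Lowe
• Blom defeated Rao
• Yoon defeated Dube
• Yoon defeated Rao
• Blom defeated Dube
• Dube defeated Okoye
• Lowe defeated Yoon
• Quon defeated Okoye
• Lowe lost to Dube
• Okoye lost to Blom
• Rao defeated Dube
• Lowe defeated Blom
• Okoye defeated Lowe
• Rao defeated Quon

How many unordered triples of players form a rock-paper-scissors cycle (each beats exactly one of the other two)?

9

Win totals: Rao 4, Dube 2, Quon 3, Yoon 5, Lowe 3, Blom 3, Okoye 1.
A player with w wins dominates both others in C(w,2) triples; summing gives 6 + 1 + 3 + 10 + 3 + 3 + 0 = 26 transitive triples.
Total triples C(7,3) = 35, so cyclic triples = 35 − 26 = 9.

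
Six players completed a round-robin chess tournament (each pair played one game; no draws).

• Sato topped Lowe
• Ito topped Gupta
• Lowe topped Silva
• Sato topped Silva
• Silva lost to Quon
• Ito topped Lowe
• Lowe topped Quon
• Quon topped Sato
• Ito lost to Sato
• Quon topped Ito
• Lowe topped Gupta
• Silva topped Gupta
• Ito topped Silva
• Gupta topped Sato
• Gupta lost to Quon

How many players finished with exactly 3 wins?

Win totals: Ito 3, Lowe 3, Silva 1, Quon 4, Sato 3, Gupta 1.
Exactly 3: Ito, Lowe, Sato — 3 players.

3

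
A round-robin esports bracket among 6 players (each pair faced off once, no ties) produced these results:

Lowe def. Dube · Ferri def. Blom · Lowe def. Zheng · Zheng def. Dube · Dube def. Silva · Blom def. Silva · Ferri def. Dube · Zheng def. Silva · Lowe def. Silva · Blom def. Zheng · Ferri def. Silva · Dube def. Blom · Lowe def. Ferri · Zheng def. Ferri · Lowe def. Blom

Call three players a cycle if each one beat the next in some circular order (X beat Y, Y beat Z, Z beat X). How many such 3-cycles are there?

2

Win totals: Blom 2, Zheng 3, Ferri 3, Lowe 5, Silva 0, Dube 2.
A player with w wins dominates both others in C(w,2) triples; summing gives 1 + 3 + 3 + 10 + 0 + 1 = 18 transitive triples.
Total triples C(6,3) = 20, so cyclic triples = 20 − 18 = 2.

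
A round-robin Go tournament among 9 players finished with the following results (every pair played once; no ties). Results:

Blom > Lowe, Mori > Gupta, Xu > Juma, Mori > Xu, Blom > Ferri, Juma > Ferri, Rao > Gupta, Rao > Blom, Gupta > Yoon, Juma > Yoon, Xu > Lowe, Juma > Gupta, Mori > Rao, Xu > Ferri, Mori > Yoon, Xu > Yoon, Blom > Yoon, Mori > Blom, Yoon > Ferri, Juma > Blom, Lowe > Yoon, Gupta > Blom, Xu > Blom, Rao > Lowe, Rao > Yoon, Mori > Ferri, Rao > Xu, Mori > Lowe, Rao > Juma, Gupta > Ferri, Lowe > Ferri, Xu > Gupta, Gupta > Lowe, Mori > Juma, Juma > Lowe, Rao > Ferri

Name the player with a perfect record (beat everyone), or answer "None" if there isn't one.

Mori has 8 wins out of 8 opponents — a perfect record.

Mori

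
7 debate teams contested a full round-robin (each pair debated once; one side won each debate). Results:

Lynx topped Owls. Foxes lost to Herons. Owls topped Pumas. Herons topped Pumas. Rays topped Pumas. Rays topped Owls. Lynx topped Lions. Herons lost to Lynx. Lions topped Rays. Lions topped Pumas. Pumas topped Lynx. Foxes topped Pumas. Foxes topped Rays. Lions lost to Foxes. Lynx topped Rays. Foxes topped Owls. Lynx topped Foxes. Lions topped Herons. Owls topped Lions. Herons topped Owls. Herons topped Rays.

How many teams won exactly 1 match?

Win totals: Owls 2, Pumas 1, Foxes 4, Herons 4, Lions 3, Rays 2, Lynx 5.
Exactly 1: Pumas — 1 team.

1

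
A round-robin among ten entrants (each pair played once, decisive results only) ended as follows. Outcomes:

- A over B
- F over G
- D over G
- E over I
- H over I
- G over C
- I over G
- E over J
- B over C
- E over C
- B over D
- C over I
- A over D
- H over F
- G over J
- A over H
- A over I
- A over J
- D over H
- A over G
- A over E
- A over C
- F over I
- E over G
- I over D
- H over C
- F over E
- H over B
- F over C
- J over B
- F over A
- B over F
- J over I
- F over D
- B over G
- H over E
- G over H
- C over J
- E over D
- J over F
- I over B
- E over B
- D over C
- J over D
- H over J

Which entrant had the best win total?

Win totals: A 8, B 4, C 2, D 3, E 6, F 6, G 3, H 6, I 3, J 4.
A leads with 8 wins (next highest: 6).

A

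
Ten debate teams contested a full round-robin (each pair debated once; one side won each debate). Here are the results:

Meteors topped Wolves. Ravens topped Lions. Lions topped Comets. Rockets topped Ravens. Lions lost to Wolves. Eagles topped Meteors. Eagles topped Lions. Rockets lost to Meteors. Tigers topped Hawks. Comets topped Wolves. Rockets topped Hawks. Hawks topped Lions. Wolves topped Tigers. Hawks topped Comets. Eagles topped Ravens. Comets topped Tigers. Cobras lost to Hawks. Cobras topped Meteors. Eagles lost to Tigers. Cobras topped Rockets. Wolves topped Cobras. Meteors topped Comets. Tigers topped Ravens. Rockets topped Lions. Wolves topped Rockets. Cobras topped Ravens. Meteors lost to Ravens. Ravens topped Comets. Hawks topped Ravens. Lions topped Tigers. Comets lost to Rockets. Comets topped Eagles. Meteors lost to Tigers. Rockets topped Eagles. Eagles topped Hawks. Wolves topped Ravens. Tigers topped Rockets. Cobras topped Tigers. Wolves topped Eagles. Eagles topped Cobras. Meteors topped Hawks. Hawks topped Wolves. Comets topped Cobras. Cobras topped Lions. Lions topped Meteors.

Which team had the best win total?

Win totals: Wolves 6, Hawks 5, Meteors 4, Cobras 5, Ravens 3, Rockets 5, Comets 4, Lions 3, Tigers 5, Eagles 5.
Wolves leads with 6 wins (next highest: 5).

Wolves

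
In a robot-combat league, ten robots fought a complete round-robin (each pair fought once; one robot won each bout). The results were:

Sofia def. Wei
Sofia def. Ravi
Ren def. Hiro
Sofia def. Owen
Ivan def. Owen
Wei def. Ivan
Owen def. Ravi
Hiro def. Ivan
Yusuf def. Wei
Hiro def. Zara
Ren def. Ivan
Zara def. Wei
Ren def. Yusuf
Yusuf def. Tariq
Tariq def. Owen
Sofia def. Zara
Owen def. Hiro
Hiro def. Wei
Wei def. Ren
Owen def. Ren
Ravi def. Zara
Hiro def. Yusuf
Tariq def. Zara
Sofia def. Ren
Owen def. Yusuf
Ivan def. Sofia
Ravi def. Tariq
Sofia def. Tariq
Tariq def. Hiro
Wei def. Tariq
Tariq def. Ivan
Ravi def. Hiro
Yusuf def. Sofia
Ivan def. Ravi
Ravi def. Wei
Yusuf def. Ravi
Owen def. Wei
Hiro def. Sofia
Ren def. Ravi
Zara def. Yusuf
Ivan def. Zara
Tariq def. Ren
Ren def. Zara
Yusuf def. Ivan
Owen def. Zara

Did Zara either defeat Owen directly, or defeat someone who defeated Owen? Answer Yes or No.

Zara did not beat Owen directly.
Zara beat Yusuf, Wei, but each of them lost to Owen. No two-step path.

No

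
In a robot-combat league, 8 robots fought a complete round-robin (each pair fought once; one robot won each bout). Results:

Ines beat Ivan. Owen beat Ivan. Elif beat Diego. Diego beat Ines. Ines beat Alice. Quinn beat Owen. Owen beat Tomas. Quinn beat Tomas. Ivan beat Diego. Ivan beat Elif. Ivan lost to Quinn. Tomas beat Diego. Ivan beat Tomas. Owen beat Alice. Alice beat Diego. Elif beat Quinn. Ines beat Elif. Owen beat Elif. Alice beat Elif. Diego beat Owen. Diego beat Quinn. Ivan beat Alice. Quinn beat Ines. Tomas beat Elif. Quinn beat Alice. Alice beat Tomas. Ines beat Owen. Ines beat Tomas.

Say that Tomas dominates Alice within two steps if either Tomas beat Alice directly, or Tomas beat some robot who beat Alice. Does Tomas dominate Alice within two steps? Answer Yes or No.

Tomas did not beat Alice directly.
Tomas beat Diego, Elif, but each of them lost to Alice. No two-step path.

No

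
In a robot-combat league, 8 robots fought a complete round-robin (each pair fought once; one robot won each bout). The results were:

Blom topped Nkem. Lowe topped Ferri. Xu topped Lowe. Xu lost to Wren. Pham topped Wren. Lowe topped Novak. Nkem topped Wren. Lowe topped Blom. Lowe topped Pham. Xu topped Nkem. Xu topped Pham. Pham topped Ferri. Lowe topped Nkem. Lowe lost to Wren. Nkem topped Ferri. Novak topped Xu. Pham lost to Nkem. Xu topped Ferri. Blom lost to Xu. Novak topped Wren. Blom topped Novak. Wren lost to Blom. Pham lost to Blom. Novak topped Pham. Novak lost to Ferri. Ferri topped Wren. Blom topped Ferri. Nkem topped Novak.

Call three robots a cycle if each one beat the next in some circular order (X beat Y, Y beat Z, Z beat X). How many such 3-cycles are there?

Win totals: Pham 2, Wren 2, Lowe 5, Novak 3, Blom 5, Nkem 4, Xu 5, Ferri 2.
A robot with w wins dominates both others in C(w,2) triples; summing gives 1 + 1 + 10 + 3 + 10 + 6 + 10 + 1 = 42 transitive triples.
Total triples C(8,3) = 56, so cyclic triples = 56 − 42 = 14.

14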